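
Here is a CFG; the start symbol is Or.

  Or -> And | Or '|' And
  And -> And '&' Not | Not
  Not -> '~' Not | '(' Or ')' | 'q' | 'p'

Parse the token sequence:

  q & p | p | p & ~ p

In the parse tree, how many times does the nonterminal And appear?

5

[Or [Or [Or [And [And [Not q]] & [Not p]]] | [And [Not p]]] | [And [And [Not p]] & [Not ~ [Not p]]]]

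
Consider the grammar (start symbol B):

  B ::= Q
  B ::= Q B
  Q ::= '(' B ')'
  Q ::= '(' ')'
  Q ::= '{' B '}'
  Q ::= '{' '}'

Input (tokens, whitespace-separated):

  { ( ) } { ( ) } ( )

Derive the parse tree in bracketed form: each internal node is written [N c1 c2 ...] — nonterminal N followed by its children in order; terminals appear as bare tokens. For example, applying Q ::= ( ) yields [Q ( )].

[B [Q { [B [Q ( )]] }] [B [Q { [B [Q ( )]] }] [B [Q ( )]]]]

B
Q B
{ B } B
{ Q } B
{ ( ) } B
{ ( ) } Q B
{ ( ) } { B } B
{ ( ) } { Q } B
{ ( ) } { ( ) } B
{ ( ) } { ( ) } Q
{ ( ) } { ( ) } ( )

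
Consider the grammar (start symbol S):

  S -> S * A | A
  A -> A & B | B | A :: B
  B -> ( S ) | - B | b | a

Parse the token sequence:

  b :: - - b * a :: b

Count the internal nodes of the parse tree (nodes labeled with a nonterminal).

12

[S [S [A [A [B b]] :: [B - [B - [B b]]]]] * [A [A [B a]] :: [B b]]]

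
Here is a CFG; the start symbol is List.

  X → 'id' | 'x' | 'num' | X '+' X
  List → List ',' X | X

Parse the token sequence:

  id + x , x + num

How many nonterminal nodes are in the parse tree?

8

[List [List [X [X id] + [X x]]] , [X [X x] + [X num]]]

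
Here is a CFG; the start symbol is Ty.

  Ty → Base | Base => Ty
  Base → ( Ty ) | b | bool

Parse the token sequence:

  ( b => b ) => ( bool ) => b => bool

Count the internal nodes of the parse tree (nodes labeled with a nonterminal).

14

[Ty [Base ( [Ty [Base b] => [Ty [Base b]]] )] => [Ty [Base ( [Ty [Base bool]] )] => [Ty [Base b] => [Ty [Base bool]]]]]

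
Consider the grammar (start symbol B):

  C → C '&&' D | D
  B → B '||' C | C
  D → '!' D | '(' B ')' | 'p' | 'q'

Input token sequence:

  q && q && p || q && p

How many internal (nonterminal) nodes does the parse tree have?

[B [B [C [C [C [D q]] && [D q]] && [D p]]] || [C [C [D q]] && [D p]]]

12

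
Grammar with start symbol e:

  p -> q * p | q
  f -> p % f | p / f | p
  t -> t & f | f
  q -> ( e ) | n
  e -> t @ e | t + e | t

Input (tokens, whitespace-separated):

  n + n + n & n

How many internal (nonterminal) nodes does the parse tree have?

[e [t [f [p [q n]]]] + [e [t [f [p [q n]]]] + [e [t [t [f [p [q n]]]] & [f [p [q n]]]]]]]

19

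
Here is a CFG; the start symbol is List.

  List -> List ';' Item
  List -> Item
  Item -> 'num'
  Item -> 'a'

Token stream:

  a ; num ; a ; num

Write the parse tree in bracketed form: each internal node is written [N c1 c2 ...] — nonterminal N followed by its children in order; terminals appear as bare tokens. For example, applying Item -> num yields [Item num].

[List [List [List [List [Item a]] ; [Item num]] ; [Item a]] ; [Item num]]

List
List ; Item
List ; Item ; Item
List ; Item ; Item ; Item
Item ; Item ; Item ; Item
a ; Item ; Item ; Item
a ; num ; Item ; Item
a ; num ; a ; Item
a ; num ; a ; num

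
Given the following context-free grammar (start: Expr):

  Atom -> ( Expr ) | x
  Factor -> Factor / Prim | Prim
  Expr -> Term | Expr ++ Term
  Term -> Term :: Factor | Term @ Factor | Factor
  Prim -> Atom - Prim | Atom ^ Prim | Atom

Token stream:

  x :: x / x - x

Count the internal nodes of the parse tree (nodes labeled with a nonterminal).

[Expr [Term [Term [Factor [Prim [Atom x]]]] :: [Factor [Factor [Prim [Atom x]]] / [Prim [Atom x] - [Prim [Atom x]]]]]]

14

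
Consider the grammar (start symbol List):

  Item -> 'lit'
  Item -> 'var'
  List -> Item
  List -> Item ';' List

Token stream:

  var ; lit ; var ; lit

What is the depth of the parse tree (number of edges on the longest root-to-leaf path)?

5

[List [Item var] ; [List [Item lit] ; [List [Item var] ; [List [Item lit]]]]]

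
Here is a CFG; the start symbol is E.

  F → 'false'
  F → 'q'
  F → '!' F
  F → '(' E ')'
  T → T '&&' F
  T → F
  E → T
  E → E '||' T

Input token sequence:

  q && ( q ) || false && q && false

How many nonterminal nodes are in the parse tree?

15

[E [E [T [T [F q]] && [F ( [E [T [F q]]] )]]] || [T [T [T [F false]] && [F q]] && [F false]]]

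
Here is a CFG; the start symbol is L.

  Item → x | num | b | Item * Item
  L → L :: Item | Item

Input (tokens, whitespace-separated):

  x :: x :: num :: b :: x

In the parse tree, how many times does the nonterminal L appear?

5

[L [L [L [L [L [Item x]] :: [Item x]] :: [Item num]] :: [Item b]] :: [Item x]]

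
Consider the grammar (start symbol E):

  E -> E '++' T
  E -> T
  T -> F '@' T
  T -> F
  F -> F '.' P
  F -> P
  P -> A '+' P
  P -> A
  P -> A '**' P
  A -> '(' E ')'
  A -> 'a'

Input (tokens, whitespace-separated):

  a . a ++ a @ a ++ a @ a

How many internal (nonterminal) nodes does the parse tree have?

26

[E [E [E [T [F [F [P [A a]]] . [P [A a]]]]] ++ [T [F [P [A a]]] @ [T [F [P [A a]]]]]] ++ [T [F [P [A a]]] @ [T [F [P [A a]]]]]]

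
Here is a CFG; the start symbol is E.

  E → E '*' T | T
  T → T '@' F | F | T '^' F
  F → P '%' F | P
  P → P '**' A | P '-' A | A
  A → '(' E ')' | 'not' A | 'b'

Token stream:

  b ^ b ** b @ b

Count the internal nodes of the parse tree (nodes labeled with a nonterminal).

[E [T [T [T [F [P [A b]]]] ^ [F [P [P [A b]] ** [A b]]]] @ [F [P [A b]]]]]

15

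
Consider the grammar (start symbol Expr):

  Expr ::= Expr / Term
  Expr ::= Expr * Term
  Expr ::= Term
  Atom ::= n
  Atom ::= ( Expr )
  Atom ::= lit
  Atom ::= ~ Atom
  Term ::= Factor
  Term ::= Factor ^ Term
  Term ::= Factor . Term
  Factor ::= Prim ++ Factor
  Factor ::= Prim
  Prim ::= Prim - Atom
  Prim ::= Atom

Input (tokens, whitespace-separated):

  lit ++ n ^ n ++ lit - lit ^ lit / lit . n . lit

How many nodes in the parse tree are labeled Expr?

[Expr [Expr [Term [Factor [Prim [Atom lit]] ++ [Factor [Prim [Atom n]]]] ^ [Term [Factor [Prim [Atom n]] ++ [Factor [Prim [Prim [Atom lit]] - [Atom lit]]]] ^ [Term [Factor [Prim [Atom lit]]]]]]] / [Term [Factor [Prim [Atom lit]]] . [Term [Factor [Prim [Atom n]]] . [Term [Factor [Prim [Atom lit]]]]]]]

2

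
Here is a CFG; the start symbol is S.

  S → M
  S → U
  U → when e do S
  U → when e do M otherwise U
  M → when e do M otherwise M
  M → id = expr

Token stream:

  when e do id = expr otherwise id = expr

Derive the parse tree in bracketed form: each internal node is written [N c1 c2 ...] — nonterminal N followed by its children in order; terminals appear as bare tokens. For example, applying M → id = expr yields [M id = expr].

[S [M when e do [M id = expr] otherwise [M id = expr]]]

S
M
when e do M otherwise M
when e do id = expr otherwise M
when e do id = expr otherwise id = expr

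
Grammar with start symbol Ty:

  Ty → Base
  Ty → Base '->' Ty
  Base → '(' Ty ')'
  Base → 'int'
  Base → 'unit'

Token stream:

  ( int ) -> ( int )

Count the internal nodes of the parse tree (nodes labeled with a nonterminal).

[Ty [Base ( [Ty [Base int]] )] -> [Ty [Base ( [Ty [Base int]] )]]]

8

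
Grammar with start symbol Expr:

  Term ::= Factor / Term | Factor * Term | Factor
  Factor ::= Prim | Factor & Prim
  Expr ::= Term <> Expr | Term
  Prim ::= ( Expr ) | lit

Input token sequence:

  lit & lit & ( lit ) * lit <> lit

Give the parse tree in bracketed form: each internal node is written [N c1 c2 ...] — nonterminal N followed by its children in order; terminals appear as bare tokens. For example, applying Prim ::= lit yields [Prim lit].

Expr
Term <> Expr
Factor * Term <> Expr
Factor & Prim * Term <> Expr
Factor & Prim & Prim * Term <> Expr
Prim & Prim & Prim * Term <> Expr
lit & Prim & Prim * Term <> Expr
lit & lit & Prim * Term <> Expr
lit & lit & ( Expr ) * Term <> Expr
lit & lit & ( Term ) * Term <> Expr
lit & lit & ( Factor ) * Term <> Expr
lit & lit & ( Prim ) * Term <> Expr
lit & lit & ( lit ) * Term <> Expr
lit & lit & ( lit ) * Factor <> Expr
lit & lit & ( lit ) * Prim <> Expr
lit & lit & ( lit ) * lit <> Expr
lit & lit & ( lit ) * lit <> Term
lit & lit & ( lit ) * lit <> Factor
lit & lit & ( lit ) * lit <> Prim
lit & lit & ( lit ) * lit <> lit

[Expr [Term [Factor [Factor [Factor [Prim lit]] & [Prim lit]] & [Prim ( [Expr [Term [Factor [Prim lit]]]] )]] * [Term [Factor [Prim lit]]]] <> [Expr [Term [Factor [Prim lit]]]]]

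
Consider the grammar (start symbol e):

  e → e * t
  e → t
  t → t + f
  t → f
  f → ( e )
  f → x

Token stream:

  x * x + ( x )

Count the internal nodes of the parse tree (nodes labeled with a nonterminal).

11

[e [e [t [f x]]] * [t [t [f x]] + [f ( [e [t [f x]]] )]]]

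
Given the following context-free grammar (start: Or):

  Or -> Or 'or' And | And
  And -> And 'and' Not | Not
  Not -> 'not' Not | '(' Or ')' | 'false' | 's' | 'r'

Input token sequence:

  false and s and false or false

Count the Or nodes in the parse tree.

2

[Or [Or [And [And [And [Not false]] and [Not s]] and [Not false]]] or [And [Not false]]]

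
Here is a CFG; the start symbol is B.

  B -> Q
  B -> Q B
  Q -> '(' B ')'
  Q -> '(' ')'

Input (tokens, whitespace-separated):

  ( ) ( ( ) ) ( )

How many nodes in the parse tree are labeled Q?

[B [Q ( )] [B [Q ( [B [Q ( )]] )] [B [Q ( )]]]]

4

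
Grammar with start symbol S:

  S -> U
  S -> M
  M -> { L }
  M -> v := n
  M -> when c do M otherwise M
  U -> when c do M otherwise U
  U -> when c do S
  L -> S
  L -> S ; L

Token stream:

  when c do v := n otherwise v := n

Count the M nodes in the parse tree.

[S [M when c do [M v := n] otherwise [M v := n]]]

3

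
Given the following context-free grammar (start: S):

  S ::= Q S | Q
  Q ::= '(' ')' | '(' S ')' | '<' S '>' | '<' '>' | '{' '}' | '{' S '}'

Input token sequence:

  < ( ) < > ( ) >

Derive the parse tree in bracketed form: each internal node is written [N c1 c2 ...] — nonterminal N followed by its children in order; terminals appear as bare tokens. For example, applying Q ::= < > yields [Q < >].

S
Q
< S >
< Q S >
< ( ) S >
< ( ) Q S >
< ( ) < > S >
< ( ) < > Q >
< ( ) < > ( ) >

[S [Q < [S [Q ( )] [S [Q < >] [S [Q ( )]]]] >]]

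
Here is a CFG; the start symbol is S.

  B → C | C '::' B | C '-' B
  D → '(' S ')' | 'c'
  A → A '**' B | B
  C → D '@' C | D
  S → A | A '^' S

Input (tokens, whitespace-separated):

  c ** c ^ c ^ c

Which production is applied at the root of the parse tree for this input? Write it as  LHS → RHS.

S → A '^' S

[S [A [A [B [C [D c]]]] ** [B [C [D c]]]] ^ [S [A [B [C [D c]]]] ^ [S [A [B [C [D c]]]]]]]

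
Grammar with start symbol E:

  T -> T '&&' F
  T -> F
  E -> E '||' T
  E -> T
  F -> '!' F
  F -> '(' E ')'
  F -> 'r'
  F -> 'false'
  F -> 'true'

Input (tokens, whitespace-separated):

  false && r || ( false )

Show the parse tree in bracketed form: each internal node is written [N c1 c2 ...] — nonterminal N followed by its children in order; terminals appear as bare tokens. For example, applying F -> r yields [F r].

[E [E [T [T [F false]] && [F r]]] || [T [F ( [E [T [F false]]] )]]]

E
E || T
T || T
T && F || T
F && F || T
false && F || T
false && r || T
false && r || F
false && r || ( E )
false && r || ( T )
false && r || ( F )
false && r || ( false )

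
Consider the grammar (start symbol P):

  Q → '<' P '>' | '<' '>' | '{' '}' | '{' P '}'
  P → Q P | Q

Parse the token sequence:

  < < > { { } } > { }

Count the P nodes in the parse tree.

5

[P [Q < [P [Q < >] [P [Q { [P [Q { }]] }]]] >] [P [Q { }]]]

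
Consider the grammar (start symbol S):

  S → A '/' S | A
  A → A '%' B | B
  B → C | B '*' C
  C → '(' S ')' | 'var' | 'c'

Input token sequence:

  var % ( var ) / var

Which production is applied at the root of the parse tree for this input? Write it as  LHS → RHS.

S → A '/' S

[S [A [A [B [C var]]] % [B [C ( [S [A [B [C var]]]] )]]] / [S [A [B [C var]]]]]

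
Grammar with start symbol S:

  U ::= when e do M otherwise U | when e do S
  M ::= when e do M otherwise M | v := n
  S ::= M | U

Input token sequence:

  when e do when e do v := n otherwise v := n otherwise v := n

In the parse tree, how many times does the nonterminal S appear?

[S [M when e do [M when e do [M v := n] otherwise [M v := n]] otherwise [M v := n]]]

1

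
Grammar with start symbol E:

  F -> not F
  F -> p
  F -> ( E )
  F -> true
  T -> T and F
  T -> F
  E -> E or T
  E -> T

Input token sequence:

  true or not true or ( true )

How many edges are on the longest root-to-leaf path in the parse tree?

6

[E [E [E [T [F true]]] or [T [F not [F true]]]] or [T [F ( [E [T [F true]]] )]]]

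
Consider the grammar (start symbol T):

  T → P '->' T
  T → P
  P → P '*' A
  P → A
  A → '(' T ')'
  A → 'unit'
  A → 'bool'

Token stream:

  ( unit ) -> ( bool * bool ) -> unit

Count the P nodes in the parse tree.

6

[T [P [A ( [T [P [A unit]]] )]] -> [T [P [A ( [T [P [P [A bool]] * [A bool]]] )]] -> [T [P [A unit]]]]]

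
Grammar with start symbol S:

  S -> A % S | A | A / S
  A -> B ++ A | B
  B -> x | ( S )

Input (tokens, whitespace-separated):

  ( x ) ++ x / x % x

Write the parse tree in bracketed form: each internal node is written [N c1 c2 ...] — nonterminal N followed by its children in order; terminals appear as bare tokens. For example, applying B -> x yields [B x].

S
A / S
B ++ A / S
( S ) ++ A / S
( A ) ++ A / S
( B ) ++ A / S
( x ) ++ A / S
( x ) ++ B / S
( x ) ++ x / S
( x ) ++ x / A % S
( x ) ++ x / B % S
( x ) ++ x / x % S
( x ) ++ x / x % A
( x ) ++ x / x % B
( x ) ++ x / x % x

[S [A [B ( [S [A [B x]]] )] ++ [A [B x]]] / [S [A [B x]] % [S [A [B x]]]]]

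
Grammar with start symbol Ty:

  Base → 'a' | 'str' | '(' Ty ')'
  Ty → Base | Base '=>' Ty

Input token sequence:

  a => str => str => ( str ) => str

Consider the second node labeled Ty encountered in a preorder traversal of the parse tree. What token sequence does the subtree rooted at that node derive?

str => str => ( str ) => str

[Ty [Base a] => [Ty [Base str] => [Ty [Base str] => [Ty [Base ( [Ty [Base str]] )] => [Ty [Base str]]]]]]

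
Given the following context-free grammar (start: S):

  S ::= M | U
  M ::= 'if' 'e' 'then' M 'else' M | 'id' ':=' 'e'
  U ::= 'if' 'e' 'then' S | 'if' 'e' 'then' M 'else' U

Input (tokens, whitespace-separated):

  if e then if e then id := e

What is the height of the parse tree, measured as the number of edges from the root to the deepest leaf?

6

[S [U if e then [S [U if e then [S [M id := e]]]]]]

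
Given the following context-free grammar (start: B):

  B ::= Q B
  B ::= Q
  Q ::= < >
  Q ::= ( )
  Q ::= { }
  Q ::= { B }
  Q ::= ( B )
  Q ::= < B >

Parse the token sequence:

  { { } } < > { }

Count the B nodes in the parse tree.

[B [Q { [B [Q { }]] }] [B [Q < >] [B [Q { }]]]]

4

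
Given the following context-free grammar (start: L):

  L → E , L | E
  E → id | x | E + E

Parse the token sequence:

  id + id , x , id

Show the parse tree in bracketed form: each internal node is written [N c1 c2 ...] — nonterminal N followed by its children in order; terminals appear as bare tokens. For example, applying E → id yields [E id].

[L [E [E id] + [E id]] , [L [E x] , [L [E id]]]]

L
E , L
E + E , L
id + E , L
id + id , L
id + id , E , L
id + id , x , L
id + id , x , E
id + id , x , id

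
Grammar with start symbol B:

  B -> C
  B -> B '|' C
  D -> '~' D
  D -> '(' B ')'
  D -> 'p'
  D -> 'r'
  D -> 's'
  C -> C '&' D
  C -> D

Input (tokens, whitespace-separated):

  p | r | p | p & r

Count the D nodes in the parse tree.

[B [B [B [B [C [D p]]] | [C [D r]]] | [C [D p]]] | [C [C [D p]] & [D r]]]

5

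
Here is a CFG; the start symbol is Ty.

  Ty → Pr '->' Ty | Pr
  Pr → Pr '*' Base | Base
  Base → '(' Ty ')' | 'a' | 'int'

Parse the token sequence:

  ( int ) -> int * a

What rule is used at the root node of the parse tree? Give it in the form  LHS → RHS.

Ty → Pr '->' Ty

[Ty [Pr [Base ( [Ty [Pr [Base int]]] )]] -> [Ty [Pr [Pr [Base int]] * [Base a]]]]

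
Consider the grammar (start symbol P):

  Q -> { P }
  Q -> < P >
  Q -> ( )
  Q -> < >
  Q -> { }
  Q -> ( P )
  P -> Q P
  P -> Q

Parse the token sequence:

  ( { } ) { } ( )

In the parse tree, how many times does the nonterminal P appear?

[P [Q ( [P [Q { }]] )] [P [Q { }] [P [Q ( )]]]]

4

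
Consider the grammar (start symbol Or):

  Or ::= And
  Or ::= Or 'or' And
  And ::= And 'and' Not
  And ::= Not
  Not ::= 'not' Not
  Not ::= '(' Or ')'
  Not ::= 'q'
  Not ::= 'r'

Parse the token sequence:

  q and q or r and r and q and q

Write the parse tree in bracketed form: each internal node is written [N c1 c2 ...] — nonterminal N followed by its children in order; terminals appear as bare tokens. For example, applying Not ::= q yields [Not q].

[Or [Or [And [And [Not q]] and [Not q]]] or [And [And [And [And [Not r]] and [Not r]] and [Not q]] and [Not q]]]

Or
Or or And
And or And
And and Not or And
Not and Not or And
q and Not or And
q and q or And
q and q or And and Not
q and q or And and Not and Not
q and q or And and Not and Not and Not
q and q or Not and Not and Not and Not
q and q or r and Not and Not and Not
q and q or r and r and Not and Not
q and q or r and r and q and Not
q and q or r and r and q and q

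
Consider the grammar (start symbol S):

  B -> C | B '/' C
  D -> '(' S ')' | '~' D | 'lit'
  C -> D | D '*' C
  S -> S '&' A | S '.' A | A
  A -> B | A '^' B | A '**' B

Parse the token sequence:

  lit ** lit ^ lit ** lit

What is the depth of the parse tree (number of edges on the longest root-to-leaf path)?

[S [A [A [A [A [B [C [D lit]]]] ** [B [C [D lit]]]] ^ [B [C [D lit]]]] ** [B [C [D lit]]]]]

8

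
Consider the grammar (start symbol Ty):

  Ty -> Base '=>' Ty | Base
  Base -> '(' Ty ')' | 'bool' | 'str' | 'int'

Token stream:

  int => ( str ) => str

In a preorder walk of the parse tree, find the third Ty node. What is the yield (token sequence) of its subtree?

[Ty [Base int] => [Ty [Base ( [Ty [Base str]] )] => [Ty [Base str]]]]

str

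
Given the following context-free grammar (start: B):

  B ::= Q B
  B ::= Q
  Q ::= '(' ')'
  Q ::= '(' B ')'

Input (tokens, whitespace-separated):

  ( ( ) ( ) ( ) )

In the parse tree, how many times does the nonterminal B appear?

[B [Q ( [B [Q ( )] [B [Q ( )] [B [Q ( )]]]] )]]

4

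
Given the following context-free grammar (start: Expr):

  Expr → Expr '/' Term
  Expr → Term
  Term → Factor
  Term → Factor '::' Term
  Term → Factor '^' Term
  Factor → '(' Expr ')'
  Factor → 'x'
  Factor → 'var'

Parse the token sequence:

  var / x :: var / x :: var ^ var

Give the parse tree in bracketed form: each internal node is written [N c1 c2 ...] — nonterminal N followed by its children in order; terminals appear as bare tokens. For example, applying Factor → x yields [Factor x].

Expr
Expr / Term
Expr / Term / Term
Term / Term / Term
Factor / Term / Term
var / Term / Term
var / Factor :: Term / Term
var / x :: Term / Term
var / x :: Factor / Term
var / x :: var / Term
var / x :: var / Factor :: Term
var / x :: var / x :: Term
var / x :: var / x :: Factor ^ Term
var / x :: var / x :: var ^ Term
var / x :: var / x :: var ^ Factor
var / x :: var / x :: var ^ var

[Expr [Expr [Expr [Term [Factor var]]] / [Term [Factor x] :: [Term [Factor var]]]] / [Term [Factor x] :: [Term [Factor var] ^ [Term [Factor var]]]]]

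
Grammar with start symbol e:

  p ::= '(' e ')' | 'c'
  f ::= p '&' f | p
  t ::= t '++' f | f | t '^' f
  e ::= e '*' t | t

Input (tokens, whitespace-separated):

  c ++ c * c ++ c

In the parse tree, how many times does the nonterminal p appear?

4

[e [e [t [t [f [p c]]] ++ [f [p c]]]] * [t [t [f [p c]]] ++ [f [p c]]]]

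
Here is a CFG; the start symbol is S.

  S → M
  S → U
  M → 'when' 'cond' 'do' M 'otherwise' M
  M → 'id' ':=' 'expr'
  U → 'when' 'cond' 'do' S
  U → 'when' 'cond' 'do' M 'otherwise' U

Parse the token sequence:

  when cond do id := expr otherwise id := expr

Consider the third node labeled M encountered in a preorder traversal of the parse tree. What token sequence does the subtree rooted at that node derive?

[S [M when cond do [M id := expr] otherwise [M id := expr]]]

id := expr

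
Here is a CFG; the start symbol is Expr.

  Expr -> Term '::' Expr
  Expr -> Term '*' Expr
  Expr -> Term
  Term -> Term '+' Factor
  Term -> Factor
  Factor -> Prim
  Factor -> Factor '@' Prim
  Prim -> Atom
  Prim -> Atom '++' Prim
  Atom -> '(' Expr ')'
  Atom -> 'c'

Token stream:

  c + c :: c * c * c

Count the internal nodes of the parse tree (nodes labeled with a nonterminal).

[Expr [Term [Term [Factor [Prim [Atom c]]]] + [Factor [Prim [Atom c]]]] :: [Expr [Term [Factor [Prim [Atom c]]]] * [Expr [Term [Factor [Prim [Atom c]]]] * [Expr [Term [Factor [Prim [Atom c]]]]]]]]

24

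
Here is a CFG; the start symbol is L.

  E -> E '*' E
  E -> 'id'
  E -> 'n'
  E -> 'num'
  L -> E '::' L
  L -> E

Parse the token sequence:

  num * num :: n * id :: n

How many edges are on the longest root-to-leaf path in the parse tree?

4

[L [E [E num] * [E num]] :: [L [E [E n] * [E id]] :: [L [E n]]]]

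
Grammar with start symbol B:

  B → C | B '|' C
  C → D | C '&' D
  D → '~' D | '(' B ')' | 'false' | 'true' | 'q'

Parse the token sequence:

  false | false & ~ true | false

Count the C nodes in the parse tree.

4

[B [B [B [C [D false]]] | [C [C [D false]] & [D ~ [D true]]]] | [C [D false]]]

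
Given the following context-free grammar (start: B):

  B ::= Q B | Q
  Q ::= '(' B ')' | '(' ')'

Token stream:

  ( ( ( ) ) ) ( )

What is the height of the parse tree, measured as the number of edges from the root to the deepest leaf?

[B [Q ( [B [Q ( [B [Q ( )]] )]] )] [B [Q ( )]]]

6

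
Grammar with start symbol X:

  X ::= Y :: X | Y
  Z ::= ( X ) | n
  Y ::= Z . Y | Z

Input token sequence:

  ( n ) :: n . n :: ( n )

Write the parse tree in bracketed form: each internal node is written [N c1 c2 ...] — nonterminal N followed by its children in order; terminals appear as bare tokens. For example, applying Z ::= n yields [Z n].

X
Y :: X
Z :: X
( X ) :: X
( Y ) :: X
( Z ) :: X
( n ) :: X
( n ) :: Y :: X
( n ) :: Z . Y :: X
( n ) :: n . Y :: X
( n ) :: n . Z :: X
( n ) :: n . n :: X
( n ) :: n . n :: Y
( n ) :: n . n :: Z
( n ) :: n . n :: ( X )
( n ) :: n . n :: ( Y )
( n ) :: n . n :: ( Z )
( n ) :: n . n :: ( n )

[X [Y [Z ( [X [Y [Z n]]] )]] :: [X [Y [Z n] . [Y [Z n]]] :: [X [Y [Z ( [X [Y [Z n]]] )]]]]]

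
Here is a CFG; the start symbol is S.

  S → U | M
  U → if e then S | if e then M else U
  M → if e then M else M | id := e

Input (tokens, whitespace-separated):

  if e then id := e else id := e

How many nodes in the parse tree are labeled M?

[S [M if e then [M id := e] else [M id := e]]]

3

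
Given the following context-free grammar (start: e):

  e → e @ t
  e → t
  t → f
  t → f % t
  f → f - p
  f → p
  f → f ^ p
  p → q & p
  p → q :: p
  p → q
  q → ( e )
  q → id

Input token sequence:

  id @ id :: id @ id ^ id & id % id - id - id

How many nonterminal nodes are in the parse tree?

[e [e [e [t [f [p [q id]]]]] @ [t [f [p [q id] :: [p [q id]]]]]] @ [t [f [f [p [q id]]] ^ [p [q id] & [p [q id]]]] % [t [f [f [f [p [q id]]] - [p [q id]]] - [p [q id]]]]]]

32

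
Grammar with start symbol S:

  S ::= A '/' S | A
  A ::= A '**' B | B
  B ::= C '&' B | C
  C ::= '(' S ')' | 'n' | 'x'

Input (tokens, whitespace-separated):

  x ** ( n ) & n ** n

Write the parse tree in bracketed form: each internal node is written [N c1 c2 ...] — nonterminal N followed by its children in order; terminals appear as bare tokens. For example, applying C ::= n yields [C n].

[S [A [A [A [B [C x]]] ** [B [C ( [S [A [B [C n]]]] )] & [B [C n]]]] ** [B [C n]]]]

S
A
A ** B
A ** B ** B
B ** B ** B
C ** B ** B
x ** B ** B
x ** C & B ** B
x ** ( S ) & B ** B
x ** ( A ) & B ** B
x ** ( B ) & B ** B
x ** ( C ) & B ** B
x ** ( n ) & B ** B
x ** ( n ) & C ** B
x ** ( n ) & n ** B
x ** ( n ) & n ** C
x ** ( n ) & n ** n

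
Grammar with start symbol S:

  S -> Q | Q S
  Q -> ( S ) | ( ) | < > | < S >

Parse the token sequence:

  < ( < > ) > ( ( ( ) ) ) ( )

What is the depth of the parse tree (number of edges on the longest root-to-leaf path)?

[S [Q < [S [Q ( [S [Q < >]] )]] >] [S [Q ( [S [Q ( [S [Q ( )]] )]] )] [S [Q ( )]]]]

7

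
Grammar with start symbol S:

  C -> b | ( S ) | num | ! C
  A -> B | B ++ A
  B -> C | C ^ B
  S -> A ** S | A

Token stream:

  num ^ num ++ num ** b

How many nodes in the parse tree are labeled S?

[S [A [B [C num] ^ [B [C num]]] ++ [A [B [C num]]]] ** [S [A [B [C b]]]]]

2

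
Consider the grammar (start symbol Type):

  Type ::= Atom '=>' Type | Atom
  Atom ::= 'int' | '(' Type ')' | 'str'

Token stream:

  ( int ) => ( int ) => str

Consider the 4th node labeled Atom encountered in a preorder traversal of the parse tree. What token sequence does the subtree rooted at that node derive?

int

[Type [Atom ( [Type [Atom int]] )] => [Type [Atom ( [Type [Atom int]] )] => [Type [Atom str]]]]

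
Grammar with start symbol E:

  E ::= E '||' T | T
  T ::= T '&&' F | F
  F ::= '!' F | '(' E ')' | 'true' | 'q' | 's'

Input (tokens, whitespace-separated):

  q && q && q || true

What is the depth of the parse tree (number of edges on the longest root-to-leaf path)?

6

[E [E [T [T [T [F q]] && [F q]] && [F q]]] || [T [F true]]]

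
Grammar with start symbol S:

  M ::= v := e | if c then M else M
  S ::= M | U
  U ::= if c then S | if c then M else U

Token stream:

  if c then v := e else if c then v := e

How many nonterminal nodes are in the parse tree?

[S [U if c then [M v := e] else [U if c then [S [M v := e]]]]]

6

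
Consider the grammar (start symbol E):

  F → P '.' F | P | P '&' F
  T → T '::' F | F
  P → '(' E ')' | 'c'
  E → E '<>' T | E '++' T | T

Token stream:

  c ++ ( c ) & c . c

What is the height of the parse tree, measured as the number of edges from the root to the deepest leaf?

8

[E [E [T [F [P c]]]] ++ [T [F [P ( [E [T [F [P c]]]] )] & [F [P c] . [F [P c]]]]]]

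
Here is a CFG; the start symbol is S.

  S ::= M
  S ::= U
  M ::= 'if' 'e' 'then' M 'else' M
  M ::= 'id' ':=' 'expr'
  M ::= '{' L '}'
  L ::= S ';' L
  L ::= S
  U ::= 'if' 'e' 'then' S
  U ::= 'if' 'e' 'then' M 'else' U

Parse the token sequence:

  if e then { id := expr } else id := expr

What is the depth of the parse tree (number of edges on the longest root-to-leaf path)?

[S [M if e then [M { [L [S [M id := expr]]] }] else [M id := expr]]]

6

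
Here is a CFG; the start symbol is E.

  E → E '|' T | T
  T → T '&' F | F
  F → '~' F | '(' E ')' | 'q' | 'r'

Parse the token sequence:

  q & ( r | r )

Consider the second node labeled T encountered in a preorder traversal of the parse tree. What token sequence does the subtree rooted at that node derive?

q

[E [T [T [F q]] & [F ( [E [E [T [F r]]] | [T [F r]]] )]]]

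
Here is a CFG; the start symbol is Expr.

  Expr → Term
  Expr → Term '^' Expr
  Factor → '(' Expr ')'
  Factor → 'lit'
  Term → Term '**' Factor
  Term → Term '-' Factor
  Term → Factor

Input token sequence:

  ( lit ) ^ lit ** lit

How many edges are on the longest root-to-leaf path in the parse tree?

[Expr [Term [Factor ( [Expr [Term [Factor lit]]] )]] ^ [Expr [Term [Term [Factor lit]] ** [Factor lit]]]]

6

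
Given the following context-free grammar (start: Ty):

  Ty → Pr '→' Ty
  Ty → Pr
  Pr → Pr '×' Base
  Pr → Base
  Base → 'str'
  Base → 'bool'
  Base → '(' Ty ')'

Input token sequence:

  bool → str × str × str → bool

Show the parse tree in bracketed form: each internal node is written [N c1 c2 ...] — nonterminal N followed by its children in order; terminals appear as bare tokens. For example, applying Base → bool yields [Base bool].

[Ty [Pr [Base bool]] → [Ty [Pr [Pr [Pr [Base str]] × [Base str]] × [Base str]] → [Ty [Pr [Base bool]]]]]

Ty
Pr → Ty
Base → Ty
bool → Ty
bool → Pr → Ty
bool → Pr × Base → Ty
bool → Pr × Base × Base → Ty
bool → Base × Base × Base → Ty
bool → str × Base × Base → Ty
bool → str × str × Base → Ty
bool → str × str × str → Ty
bool → str × str × str → Pr
bool → str × str × str → Base
bool → str × str × str → bool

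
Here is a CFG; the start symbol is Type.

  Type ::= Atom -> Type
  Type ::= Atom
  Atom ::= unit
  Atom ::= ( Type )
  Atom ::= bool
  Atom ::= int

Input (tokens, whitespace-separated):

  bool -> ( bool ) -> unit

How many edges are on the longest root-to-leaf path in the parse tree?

[Type [Atom bool] -> [Type [Atom ( [Type [Atom bool]] )] -> [Type [Atom unit]]]]

5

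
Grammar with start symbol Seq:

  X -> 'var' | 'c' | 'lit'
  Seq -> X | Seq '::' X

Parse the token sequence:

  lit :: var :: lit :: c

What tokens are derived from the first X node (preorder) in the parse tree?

[Seq [Seq [Seq [Seq [X lit]] :: [X var]] :: [X lit]] :: [X c]]

lit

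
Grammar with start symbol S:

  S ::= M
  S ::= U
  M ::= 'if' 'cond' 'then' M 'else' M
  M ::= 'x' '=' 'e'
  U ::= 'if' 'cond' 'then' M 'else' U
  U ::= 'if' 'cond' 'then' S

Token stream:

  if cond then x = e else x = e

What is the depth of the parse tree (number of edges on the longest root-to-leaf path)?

[S [M if cond then [M x = e] else [M x = e]]]

3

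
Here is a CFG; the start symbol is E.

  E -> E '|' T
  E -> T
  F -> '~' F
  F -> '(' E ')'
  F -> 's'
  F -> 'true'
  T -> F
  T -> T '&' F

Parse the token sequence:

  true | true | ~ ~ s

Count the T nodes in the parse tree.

[E [E [E [T [F true]]] | [T [F true]]] | [T [F ~ [F ~ [F s]]]]]

3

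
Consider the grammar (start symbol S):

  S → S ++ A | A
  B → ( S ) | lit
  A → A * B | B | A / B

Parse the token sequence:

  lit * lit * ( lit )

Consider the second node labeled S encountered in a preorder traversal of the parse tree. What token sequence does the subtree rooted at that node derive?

[S [A [A [A [B lit]] * [B lit]] * [B ( [S [A [B lit]]] )]]]

lit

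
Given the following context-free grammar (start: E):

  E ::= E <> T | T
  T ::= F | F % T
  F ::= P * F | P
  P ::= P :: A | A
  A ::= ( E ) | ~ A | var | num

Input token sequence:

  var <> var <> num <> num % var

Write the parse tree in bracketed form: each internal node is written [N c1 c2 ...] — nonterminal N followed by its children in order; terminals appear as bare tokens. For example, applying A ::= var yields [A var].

[E [E [E [E [T [F [P [A var]]]]] <> [T [F [P [A var]]]]] <> [T [F [P [A num]]]]] <> [T [F [P [A num]]] % [T [F [P [A var]]]]]]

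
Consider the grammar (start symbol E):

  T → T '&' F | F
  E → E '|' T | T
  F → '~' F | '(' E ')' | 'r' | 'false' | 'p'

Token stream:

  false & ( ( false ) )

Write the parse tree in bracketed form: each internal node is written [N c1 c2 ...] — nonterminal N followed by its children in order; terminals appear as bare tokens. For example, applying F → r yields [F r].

[E [T [T [F false]] & [F ( [E [T [F ( [E [T [F false]]] )]]] )]]]

E
T
T & F
F & F
false & F
false & ( E )
false & ( T )
false & ( F )
false & ( ( E ) )
false & ( ( T ) )
false & ( ( F ) )
false & ( ( false ) )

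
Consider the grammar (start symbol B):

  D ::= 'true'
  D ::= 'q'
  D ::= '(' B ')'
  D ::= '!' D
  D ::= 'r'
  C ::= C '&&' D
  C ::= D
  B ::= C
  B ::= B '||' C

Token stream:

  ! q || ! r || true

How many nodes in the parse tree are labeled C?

[B [B [B [C [D ! [D q]]]] || [C [D ! [D r]]]] || [C [D true]]]

3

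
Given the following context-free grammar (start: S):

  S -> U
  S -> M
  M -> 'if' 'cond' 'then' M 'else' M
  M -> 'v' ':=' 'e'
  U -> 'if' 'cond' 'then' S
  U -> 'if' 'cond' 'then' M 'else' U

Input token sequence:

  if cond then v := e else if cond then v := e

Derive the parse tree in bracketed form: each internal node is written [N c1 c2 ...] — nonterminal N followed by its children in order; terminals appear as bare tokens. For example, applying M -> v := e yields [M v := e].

[S [U if cond then [M v := e] else [U if cond then [S [M v := e]]]]]

S
U
if cond then M else U
if cond then v := e else U
if cond then v := e else if cond then S
if cond then v := e else if cond then M
if cond then v := e else if cond then v := e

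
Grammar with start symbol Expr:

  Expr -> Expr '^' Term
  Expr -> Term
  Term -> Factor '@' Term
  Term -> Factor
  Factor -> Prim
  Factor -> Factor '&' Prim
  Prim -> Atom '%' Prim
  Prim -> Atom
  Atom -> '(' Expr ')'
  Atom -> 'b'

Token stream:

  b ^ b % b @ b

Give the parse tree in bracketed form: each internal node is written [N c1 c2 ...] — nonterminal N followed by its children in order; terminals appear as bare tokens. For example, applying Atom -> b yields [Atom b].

[Expr [Expr [Term [Factor [Prim [Atom b]]]]] ^ [Term [Factor [Prim [Atom b] % [Prim [Atom b]]]] @ [Term [Factor [Prim [Atom b]]]]]]

Expr
Expr ^ Term
Term ^ Term
Factor ^ Term
Prim ^ Term
Atom ^ Term
b ^ Term
b ^ Factor @ Term
b ^ Prim @ Term
b ^ Atom % Prim @ Term
b ^ b % Prim @ Term
b ^ b % Atom @ Term
b ^ b % b @ Term
b ^ b % b @ Factor
b ^ b % b @ Prim
b ^ b % b @ Atom
b ^ b % b @ b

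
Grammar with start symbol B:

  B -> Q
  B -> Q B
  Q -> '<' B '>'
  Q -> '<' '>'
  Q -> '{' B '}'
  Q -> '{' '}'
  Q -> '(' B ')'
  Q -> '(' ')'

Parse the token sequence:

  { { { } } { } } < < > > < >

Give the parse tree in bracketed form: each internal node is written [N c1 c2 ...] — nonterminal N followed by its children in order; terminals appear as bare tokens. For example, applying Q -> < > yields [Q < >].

[B [Q { [B [Q { [B [Q { }]] }] [B [Q { }]]] }] [B [Q < [B [Q < >]] >] [B [Q < >]]]]

B
Q B
{ B } B
{ Q B } B
{ { B } B } B
{ { Q } B } B
{ { { } } B } B
{ { { } } Q } B
{ { { } } { } } B
{ { { } } { } } Q B
{ { { } } { } } < B > B
{ { { } } { } } < Q > B
{ { { } } { } } < < > > B
{ { { } } { } } < < > > Q
{ { { } } { } } < < > > < >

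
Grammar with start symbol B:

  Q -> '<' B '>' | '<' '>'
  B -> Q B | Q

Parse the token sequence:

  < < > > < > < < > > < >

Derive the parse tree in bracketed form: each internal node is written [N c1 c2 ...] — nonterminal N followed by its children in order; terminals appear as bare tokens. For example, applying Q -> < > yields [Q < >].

B
Q B
< B > B
< Q > B
< < > > B
< < > > Q B
< < > > < > B
< < > > < > Q B
< < > > < > < B > B
< < > > < > < Q > B
< < > > < > < < > > B
< < > > < > < < > > Q
< < > > < > < < > > < >

[B [Q < [B [Q < >]] >] [B [Q < >] [B [Q < [B [Q < >]] >] [B [Q < >]]]]]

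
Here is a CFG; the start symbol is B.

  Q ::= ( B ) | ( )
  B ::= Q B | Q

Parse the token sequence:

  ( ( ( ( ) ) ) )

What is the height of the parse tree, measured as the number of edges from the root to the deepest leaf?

[B [Q ( [B [Q ( [B [Q ( [B [Q ( )]] )]] )]] )]]

8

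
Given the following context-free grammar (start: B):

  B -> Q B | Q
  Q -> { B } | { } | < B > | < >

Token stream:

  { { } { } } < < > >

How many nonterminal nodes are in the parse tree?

[B [Q { [B [Q { }] [B [Q { }]]] }] [B [Q < [B [Q < >]] >]]]

10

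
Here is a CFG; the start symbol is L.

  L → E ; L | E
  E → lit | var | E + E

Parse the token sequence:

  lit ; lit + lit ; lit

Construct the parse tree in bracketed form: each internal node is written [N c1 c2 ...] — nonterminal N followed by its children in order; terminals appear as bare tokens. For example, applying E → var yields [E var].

[L [E lit] ; [L [E [E lit] + [E lit]] ; [L [E lit]]]]

L
E ; L
lit ; L
lit ; E ; L
lit ; E + E ; L
lit ; lit + E ; L
lit ; lit + lit ; L
lit ; lit + lit ; E
lit ; lit + lit ; lit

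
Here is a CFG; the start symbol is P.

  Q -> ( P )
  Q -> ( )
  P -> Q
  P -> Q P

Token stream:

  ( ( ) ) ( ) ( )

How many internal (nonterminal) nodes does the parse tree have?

[P [Q ( [P [Q ( )]] )] [P [Q ( )] [P [Q ( )]]]]

8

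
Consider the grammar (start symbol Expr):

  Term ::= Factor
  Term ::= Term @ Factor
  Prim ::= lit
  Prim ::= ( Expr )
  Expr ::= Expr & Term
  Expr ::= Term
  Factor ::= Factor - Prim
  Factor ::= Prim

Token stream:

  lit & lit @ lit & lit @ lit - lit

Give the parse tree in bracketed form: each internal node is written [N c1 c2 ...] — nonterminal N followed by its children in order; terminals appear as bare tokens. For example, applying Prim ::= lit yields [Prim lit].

[Expr [Expr [Expr [Term [Factor [Prim lit]]]] & [Term [Term [Factor [Prim lit]]] @ [Factor [Prim lit]]]] & [Term [Term [Factor [Prim lit]]] @ [Factor [Factor [Prim lit]] - [Prim lit]]]]

Expr
Expr & Term
Expr & Term & Term
Term & Term & Term
Factor & Term & Term
Prim & Term & Term
lit & Term & Term
lit & Term @ Factor & Term
lit & Factor @ Factor & Term
lit & Prim @ Factor & Term
lit & lit @ Factor & Term
lit & lit @ Prim & Term
lit & lit @ lit & Term
lit & lit @ lit & Term @ Factor
lit & lit @ lit & Factor @ Factor
lit & lit @ lit & Prim @ Factor
lit & lit @ lit & lit @ Factor
lit & lit @ lit & lit @ Factor - Prim
lit & lit @ lit & lit @ Prim - Prim
lit & lit @ lit & lit @ lit - Prim
lit & lit @ lit & lit @ lit - lit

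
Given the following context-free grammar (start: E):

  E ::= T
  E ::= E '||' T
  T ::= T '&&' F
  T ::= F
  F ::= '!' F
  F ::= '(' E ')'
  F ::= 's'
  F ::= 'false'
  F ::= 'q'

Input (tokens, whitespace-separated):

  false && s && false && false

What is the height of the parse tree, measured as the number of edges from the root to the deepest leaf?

6

[E [T [T [T [T [F false]] && [F s]] && [F false]] && [F false]]]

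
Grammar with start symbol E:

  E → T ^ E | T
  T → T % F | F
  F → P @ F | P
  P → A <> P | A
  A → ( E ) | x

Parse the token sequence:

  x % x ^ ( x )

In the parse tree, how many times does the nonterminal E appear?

3

[E [T [T [F [P [A x]]]] % [F [P [A x]]]] ^ [E [T [F [P [A ( [E [T [F [P [A x]]]]] )]]]]]]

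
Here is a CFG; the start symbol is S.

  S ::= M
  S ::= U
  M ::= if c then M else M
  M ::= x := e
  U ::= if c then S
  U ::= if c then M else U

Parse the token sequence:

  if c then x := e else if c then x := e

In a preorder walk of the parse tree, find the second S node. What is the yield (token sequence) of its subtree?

x := e

[S [U if c then [M x := e] else [U if c then [S [M x := e]]]]]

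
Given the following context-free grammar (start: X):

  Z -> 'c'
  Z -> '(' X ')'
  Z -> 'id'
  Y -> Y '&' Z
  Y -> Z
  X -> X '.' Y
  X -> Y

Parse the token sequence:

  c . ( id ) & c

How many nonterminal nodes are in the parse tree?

[X [X [Y [Z c]]] . [Y [Y [Z ( [X [Y [Z id]]] )]] & [Z c]]]

11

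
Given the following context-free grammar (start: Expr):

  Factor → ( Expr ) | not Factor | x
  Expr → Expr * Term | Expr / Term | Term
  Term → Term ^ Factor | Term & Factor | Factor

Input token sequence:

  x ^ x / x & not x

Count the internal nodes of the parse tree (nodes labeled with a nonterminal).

[Expr [Expr [Term [Term [Factor x]] ^ [Factor x]]] / [Term [Term [Factor x]] & [Factor not [Factor x]]]]

11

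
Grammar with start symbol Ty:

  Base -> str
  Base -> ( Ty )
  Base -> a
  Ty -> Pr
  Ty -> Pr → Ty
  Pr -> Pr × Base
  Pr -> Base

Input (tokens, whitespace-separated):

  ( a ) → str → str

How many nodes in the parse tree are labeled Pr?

[Ty [Pr [Base ( [Ty [Pr [Base a]]] )]] → [Ty [Pr [Base str]] → [Ty [Pr [Base str]]]]]

4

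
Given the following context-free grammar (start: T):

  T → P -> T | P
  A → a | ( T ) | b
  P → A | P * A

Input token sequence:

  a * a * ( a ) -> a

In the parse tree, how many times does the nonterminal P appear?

5

[T [P [P [P [A a]] * [A a]] * [A ( [T [P [A a]]] )]] -> [T [P [A a]]]]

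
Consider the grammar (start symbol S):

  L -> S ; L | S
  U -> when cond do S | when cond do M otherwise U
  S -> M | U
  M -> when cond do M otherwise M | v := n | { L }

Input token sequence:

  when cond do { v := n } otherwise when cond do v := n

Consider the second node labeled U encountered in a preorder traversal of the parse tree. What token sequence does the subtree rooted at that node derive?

when cond do v := n

[S [U when cond do [M { [L [S [M v := n]]] }] otherwise [U when cond do [S [M v := n]]]]]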